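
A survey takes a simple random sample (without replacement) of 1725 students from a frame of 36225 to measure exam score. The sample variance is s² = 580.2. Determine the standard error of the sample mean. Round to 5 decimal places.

0.56598

Under SRS without replacement, Var(ȳ) = (1 − f)·s²/n with f = n/N = 1725/36225 = 0.04761905.
Var(ȳ) = (1 − 0.04761905)·580.2/1725 = 0.95238095·0.33634783 = 0.32033126.
SE(ȳ) = √(0.32033126) = 0.56598.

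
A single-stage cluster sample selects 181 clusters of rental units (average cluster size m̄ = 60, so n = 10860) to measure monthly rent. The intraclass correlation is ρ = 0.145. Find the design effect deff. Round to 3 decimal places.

9.555

deff = 1 + (60 − 1)·0.145 = 1 + 8.555 = 9.555.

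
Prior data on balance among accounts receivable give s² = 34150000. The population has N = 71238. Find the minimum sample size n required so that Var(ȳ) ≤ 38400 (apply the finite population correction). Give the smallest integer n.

879

Without fpc, n₀ = s²/D = 34150000/38400 = 889.3229.
With fpc, (1 − n/N)·s²/n ≤ D requires n ≥ n₀/(1 + n₀/N) = 889.3229/(1 + 889.3229/71238) = 878.3576.
Rounding up, n = 879.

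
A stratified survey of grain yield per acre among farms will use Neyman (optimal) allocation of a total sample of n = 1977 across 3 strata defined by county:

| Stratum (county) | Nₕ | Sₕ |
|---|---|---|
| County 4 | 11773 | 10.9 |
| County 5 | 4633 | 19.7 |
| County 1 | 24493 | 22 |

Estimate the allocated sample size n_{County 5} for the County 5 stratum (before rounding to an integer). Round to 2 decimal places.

Neyman allocation: nₕ = n·NₕSₕ / Σⱼ NⱼSⱼ.
Σ NⱼSⱼ = 11773·10.9 + 4633·19.7 + 24493·22 = 758441.8.
n_{County 5} = 1977·4633·19.7 / 758441.8 = 237.91.

237.91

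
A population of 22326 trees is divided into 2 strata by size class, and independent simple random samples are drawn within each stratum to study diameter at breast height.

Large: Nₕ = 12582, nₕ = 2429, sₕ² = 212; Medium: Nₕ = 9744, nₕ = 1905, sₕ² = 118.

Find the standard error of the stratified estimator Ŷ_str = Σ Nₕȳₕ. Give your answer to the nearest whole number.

3985

Var(Ŷ_str) = Σₕ Nₕ²(1 − fₕ)sₕ²/nₕ.
Large: 12582²·(1 − 2429/12582)·212/2429 = 1.1149424 × 10^7.
Medium: 9744²·(1 − 1905/9744)·118/1905 = 4.7313488 × 10^6.
Sum = 1.5880773 × 10^7.
SE = √(1.5880773 × 10^7) = 3985.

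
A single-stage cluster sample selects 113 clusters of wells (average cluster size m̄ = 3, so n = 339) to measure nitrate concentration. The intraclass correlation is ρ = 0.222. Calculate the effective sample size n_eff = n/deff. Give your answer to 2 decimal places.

deff = 1 + (3 − 1)·0.222 = 1 + 0.444 = 1.444.
n_eff = 339 / 1.444 = 234.76.

234.76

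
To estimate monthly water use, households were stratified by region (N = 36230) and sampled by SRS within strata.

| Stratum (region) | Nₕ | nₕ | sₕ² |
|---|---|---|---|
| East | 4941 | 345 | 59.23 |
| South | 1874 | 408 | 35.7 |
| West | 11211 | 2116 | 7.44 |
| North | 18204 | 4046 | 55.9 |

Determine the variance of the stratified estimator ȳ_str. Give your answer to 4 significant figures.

Var(ȳ_str) = Σₕ Wₕ²(1 − fₕ)sₕ²/nₕ with Wₕ = Nₕ/N, N = 36230.
East: Wₕ = 0.13637869; term = 0.13637869²·(1 − 0.06982392)·59.23/345 = 0.0029701668.
South: Wₕ = 0.05172509; term = 0.05172509²·(1 − 0.21771612)·35.7/408 = 1.8313651 × 10^-4.
West: Wₕ = 0.30943969; term = 0.30943969²·(1 − 0.18874320)·7.44/2116 = 2.731289 × 10^-4.
North: Wₕ = 0.50245653; term = 0.50245653²·(1 − 0.22225884)·55.9/4046 = 0.0027128014.
Sum = 0.0061392336.

0.006139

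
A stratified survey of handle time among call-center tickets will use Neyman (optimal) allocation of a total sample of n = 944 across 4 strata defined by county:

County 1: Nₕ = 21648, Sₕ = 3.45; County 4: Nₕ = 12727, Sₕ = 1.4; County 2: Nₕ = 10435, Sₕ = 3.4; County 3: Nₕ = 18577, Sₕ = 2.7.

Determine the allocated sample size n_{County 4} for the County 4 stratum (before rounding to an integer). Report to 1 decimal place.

Neyman allocation: nₕ = n·NₕSₕ / Σⱼ NⱼSⱼ.
Σ NⱼSⱼ = 21648·3.45 + 12727·1.4 + 10435·3.4 + 18577·2.7 = 178140.3.
n_{County 4} = 944·12727·1.4 / 178140.3 = 94.4.

94.4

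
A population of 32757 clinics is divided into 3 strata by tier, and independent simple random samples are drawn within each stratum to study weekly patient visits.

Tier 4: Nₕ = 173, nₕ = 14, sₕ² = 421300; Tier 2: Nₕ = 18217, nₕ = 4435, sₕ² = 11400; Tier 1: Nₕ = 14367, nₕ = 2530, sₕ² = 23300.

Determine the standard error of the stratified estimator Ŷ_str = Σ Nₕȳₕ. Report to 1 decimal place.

Var(Ŷ_str) = Σₕ Nₕ²(1 − fₕ)sₕ²/nₕ.
Tier 4: 173²·(1 − 14/173)·421300/14 = 8.2776422 × 10^8.
Tier 2: 18217²·(1 − 4435/18217)·11400/4435 = 6.4535745 × 10^8.
Tier 1: 14367²·(1 − 2530/14367)·23300/2530 = 1.5661853 × 10^9.
Sum = 3.039307 × 10^9.
SE = √(3.039307 × 10^9) = 55129.9.

55129.9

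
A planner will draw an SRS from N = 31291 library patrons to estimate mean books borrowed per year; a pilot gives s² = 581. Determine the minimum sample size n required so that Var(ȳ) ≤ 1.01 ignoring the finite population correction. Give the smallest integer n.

Without fpc, n₀ = s²/D = 581/1.01 = 575.2475.
Rounding up, n = 576.

576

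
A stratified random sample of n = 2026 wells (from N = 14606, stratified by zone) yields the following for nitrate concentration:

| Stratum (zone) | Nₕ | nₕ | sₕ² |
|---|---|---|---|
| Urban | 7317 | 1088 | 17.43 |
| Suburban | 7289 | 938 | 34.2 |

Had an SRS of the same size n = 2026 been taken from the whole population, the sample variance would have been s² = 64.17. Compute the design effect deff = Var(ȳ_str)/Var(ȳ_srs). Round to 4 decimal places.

0.4155

Var(ȳ_str) = Σ Wₕ²(1−fₕ)sₕ²/nₕ with Wₕ = Nₕ/14606:
  Urban: (7317/14606)²·(1−1088/7317)·17.43/1088 = 0.003422609
  Suburban: (7289/14606)²·(1−938/7289)·34.2/938 = 0.0079117169
  → Var(ȳ_str) = 0.011334326.
Var(ȳ_srs) = (1 − 2026/14606)·64.17/2026 = 0.027279848.
deff = 0.011334326 / 0.027279848 = 0.4155.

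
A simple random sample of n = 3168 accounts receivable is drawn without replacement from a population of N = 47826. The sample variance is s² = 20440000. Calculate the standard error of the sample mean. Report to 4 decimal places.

Under SRS without replacement, Var(ȳ) = (1 − f)·s²/n with f = n/N = 3168/47826 = 0.06624012.
Var(ȳ) = (1 − 0.06624012)·20440000/3168 = 0.93375988·6452.0202 = 6024.6376.
SE(ȳ) = √(6024.6376) = 77.6185.

77.6185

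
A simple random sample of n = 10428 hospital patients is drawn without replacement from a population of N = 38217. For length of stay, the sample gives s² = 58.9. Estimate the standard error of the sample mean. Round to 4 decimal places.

0.0641

Under SRS without replacement, Var(ȳ) = (1 − f)·s²/n with f = n/N = 10428/38217 = 0.27286286.
Var(ȳ) = (1 − 0.27286286)·58.9/10428 = 0.72713714·0.0056482547 = 0.0041070558.
SE(ȳ) = √(0.0041070558) = 0.0641.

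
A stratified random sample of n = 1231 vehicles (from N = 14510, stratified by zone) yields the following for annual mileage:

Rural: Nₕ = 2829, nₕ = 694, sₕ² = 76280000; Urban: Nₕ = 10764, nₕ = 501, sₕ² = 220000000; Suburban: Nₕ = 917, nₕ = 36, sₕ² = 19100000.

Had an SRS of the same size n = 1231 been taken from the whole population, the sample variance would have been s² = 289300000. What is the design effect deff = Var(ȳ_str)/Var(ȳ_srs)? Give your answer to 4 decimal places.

1.0954

Var(ȳ_str) = Σ Wₕ²(1−fₕ)sₕ²/nₕ with Wₕ = Nₕ/14510:
  Rural: (2829/14510)²·(1−694/2829)·76280000/694 = 3153.1688
  Urban: (10764/14510)²·(1−501/10764)·220000000/501 = 230408.32
  Suburban: (917/14510)²·(1−36/917)·19100000/36 = 2035.8289
  → Var(ȳ_str) = 235597.32.
Var(ȳ_srs) = (1 − 1231/14510)·289300000/1231 = 215074.21.
deff = 235597.32 / 215074.21 = 1.0954.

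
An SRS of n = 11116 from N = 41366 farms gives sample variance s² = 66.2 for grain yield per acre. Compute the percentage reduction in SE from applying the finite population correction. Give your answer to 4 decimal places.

14.4853

f = n/N = 11116/41366 = 0.26872311.
SE_no-fpc = √(s²/n) = 0.077171106; SE_fpc = √((1−f)s²/n) = 0.065992663.
Ratio = √(1−f) = 0.85514729. Reduction = 100·(1 − 0.85514729) = 14.4853%.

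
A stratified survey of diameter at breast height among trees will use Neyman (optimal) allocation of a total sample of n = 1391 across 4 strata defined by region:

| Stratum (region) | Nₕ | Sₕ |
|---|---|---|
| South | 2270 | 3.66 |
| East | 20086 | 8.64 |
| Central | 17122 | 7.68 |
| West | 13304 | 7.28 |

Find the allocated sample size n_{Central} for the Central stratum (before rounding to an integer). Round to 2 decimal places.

445.91

Neyman allocation: nₕ = n·NₕSₕ / Σⱼ NⱼSⱼ.
Σ NⱼSⱼ = 2270·3.66 + 20086·8.64 + 17122·7.68 + 13304·7.28 = 410201.32.
n_{Central} = 1391·17122·7.68 / 410201.32 = 445.91.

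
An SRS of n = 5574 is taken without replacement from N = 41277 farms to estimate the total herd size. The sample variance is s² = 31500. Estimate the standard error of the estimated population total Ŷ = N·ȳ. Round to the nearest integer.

91260

Var(Ŷ) = N²·Var(ȳ) = N²·(1 − n/N)·s²/n.
f = 5574/41277 = 0.13503888; Var(ȳ) = 0.86496112·31500/5574 = 4.888101.
Var(Ŷ) = 41277² · 4.888101 = 8.3283012 × 10^9.
SE(Ŷ) = √(8.3283012 × 10^9) = 91260.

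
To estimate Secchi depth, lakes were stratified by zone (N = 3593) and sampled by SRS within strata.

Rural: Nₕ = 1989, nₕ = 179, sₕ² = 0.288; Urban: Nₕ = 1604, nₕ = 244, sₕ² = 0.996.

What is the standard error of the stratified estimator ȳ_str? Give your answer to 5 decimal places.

0.03374

Var(ȳ_str) = Σₕ Wₕ²(1 − fₕ)sₕ²/nₕ with Wₕ = Nₕ/N, N = 3593.
Rural: Wₕ = 0.55357640; term = 0.55357640²·(1 − 0.08999497)·0.288/179 = 4.4868172 × 10^-4.
Urban: Wₕ = 0.44642360; term = 0.44642360²·(1 − 0.15211970)·0.996/244 = 6.8976055 × 10^-4.
Sum = 0.0011384423.
SE = √(0.0011384423) = 0.03374.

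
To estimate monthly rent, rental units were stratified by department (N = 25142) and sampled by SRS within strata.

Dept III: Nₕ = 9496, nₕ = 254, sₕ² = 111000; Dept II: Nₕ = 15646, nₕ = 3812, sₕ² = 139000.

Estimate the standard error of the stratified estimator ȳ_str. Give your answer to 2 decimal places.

Var(ȳ_str) = Σₕ Wₕ²(1 − fₕ)sₕ²/nₕ with Wₕ = Nₕ/N, N = 25142.
Dept III: Wₕ = 0.37769469; term = 0.37769469²·(1 − 0.02674810)·111000/254 = 60.673114.
Dept II: Wₕ = 0.62230531; term = 0.62230531²·(1 − 0.24364055)·139000/3812 = 10.680637.
Sum = 71.353751.
SE = √(71.353751) = 8.45.

8.45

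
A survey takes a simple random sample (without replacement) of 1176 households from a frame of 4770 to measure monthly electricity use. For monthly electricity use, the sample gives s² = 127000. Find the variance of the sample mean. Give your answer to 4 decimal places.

Under SRS without replacement, Var(ȳ) = (1 − f)·s²/n with f = n/N = 1176/4770 = 0.24654088.
Var(ȳ) = (1 − 0.24654088)·127000/1176 = 0.75345912·107.9932 = 81.368459.

81.3685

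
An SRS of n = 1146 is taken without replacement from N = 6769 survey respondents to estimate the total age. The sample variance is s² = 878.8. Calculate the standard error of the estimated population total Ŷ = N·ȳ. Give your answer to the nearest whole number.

Var(Ŷ) = N²·Var(ȳ) = N²·(1 − n/N)·s²/n.
f = 1146/6769 = 0.16930123; Var(ȳ) = 0.83069877·878.8/1146 = 0.63701403.
Var(Ŷ) = 6769² · 0.63701403 = 2.9187576 × 10^7.
SE(Ŷ) = √(2.9187576 × 10^7) = 5403.

5403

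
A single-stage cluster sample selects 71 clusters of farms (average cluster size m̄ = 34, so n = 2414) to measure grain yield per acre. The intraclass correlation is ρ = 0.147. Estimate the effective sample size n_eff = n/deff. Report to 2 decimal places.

deff = 1 + (34 − 1)·0.147 = 1 + 4.851 = 5.851.
n_eff = 2414 / 5.851 = 412.58.

412.58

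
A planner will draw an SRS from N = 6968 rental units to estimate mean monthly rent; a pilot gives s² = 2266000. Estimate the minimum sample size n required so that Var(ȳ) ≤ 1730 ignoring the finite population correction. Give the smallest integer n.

1310

Without fpc, n₀ = s²/D = 2266000/1730 = 1309.8266.
Rounding up, n = 1310.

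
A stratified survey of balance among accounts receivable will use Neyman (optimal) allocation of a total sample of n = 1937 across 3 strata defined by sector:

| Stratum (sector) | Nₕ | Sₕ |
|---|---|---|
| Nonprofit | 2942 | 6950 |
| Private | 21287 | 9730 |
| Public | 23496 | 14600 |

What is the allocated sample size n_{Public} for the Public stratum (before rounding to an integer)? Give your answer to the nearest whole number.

Neyman allocation: nₕ = n·NₕSₕ / Σⱼ NⱼSⱼ.
Σ NⱼSⱼ = 2942·6950 + 21287·9730 + 23496·14600 = 5.7061101 × 10^8.
n_{Public} = 1937·23496·14600 / (5.7061101 × 10^8) = 1164.

1164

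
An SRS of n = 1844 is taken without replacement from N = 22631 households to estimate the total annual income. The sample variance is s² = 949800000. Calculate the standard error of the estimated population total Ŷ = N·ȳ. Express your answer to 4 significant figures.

Var(Ŷ) = N²·Var(ȳ) = N²·(1 − n/N)·s²/n.
f = 1844/22631 = 0.08148115; Var(ȳ) = 0.91851885·949800000/1844 = 473106.94.
Var(Ŷ) = 22631² · 473106.94 = 2.4230747 × 10^14.
SE(Ŷ) = √(2.4230747 × 10^14) = 1.557 × 10^7.

1.557 × 10^7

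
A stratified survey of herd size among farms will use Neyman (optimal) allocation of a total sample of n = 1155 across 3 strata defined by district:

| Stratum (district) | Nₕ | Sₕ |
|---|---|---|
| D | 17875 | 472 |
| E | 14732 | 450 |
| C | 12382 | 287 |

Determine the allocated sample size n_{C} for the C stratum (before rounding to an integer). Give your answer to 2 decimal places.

Neyman allocation: nₕ = n·NₕSₕ / Σⱼ NⱼSⱼ.
Σ NⱼSⱼ = 17875·472 + 14732·450 + 12382·287 = 1.8620034 × 10^7.
n_{C} = 1155·12382·287 / (1.8620034 × 10^7) = 220.43.

220.43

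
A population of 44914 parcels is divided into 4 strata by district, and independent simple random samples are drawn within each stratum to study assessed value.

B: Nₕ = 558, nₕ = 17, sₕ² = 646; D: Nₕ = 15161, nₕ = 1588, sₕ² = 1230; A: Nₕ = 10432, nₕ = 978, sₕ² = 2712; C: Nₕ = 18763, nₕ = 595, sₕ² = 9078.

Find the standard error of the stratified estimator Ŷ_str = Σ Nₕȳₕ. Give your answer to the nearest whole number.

Var(Ŷ_str) = Σₕ Nₕ²(1 − fₕ)sₕ²/nₕ.
B: 558²·(1 − 17/558)·646/17 = 1.1471364 × 10^7.
D: 15161²·(1 − 1588/15161)·1230/1588 = 1.5938899 × 10^8.
A: 10432²·(1 − 978/10432)·2712/978 = 2.7348531 × 10^8.
C: 18763²·(1 − 595/18763)·9078/595 = 5.2009492 × 10^9.
Sum = 5.6452949 × 10^9.
SE = √(5.6452949 × 10^9) = 75135.

75135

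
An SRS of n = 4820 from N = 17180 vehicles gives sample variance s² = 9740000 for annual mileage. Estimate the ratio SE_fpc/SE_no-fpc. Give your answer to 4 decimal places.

0.8482

f = n/N = 4820/17180 = 0.28055879.
SE_no-fpc = √(s²/n) = 44.952718; SE_fpc = √((1−f)s²/n) = 38.128842.
Ratio = √(1−f) = 0.84819880.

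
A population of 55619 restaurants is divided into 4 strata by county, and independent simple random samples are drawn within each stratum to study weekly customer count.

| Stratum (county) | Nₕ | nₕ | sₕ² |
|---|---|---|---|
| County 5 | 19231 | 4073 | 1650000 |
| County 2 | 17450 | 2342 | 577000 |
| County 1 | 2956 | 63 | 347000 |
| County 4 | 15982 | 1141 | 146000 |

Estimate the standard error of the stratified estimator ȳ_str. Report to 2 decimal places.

9.18

Var(ȳ_str) = Σₕ Wₕ²(1 − fₕ)sₕ²/nₕ with Wₕ = Nₕ/N, N = 55619.
County 5: Wₕ = 0.34576314; term = 0.34576314²·(1 − 0.21179346)·1650000/4073 = 38.173937.
County 2: Wₕ = 0.31374171; term = 0.31374171²·(1 − 0.13421203)·577000/2342 = 20.996407.
County 1: Wₕ = 0.05314731; term = 0.05314731²·(1 − 0.02131258)·347000/63 = 15.226337.
County 4: Wₕ = 0.28734785; term = 0.28734785²·(1 − 0.07139282)·146000/1141 = 9.8110423.
Sum = 84.207723.
SE = √(84.207723) = 9.18.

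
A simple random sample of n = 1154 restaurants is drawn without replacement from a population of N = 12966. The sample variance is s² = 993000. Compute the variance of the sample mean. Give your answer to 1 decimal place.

Under SRS without replacement, Var(ȳ) = (1 − f)·s²/n with f = n/N = 1154/12966 = 0.08900201.
Var(ȳ) = (1 − 0.08900201)·993000/1154 = 0.91099799·860.48527 = 783.90035.

783.9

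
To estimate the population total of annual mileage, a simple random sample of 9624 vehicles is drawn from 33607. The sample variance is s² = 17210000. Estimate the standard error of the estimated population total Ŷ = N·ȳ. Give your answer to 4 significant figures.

Var(Ŷ) = N²·Var(ȳ) = N²·(1 − n/N)·s²/n.
f = 9624/33607 = 0.28636891; Var(ȳ) = 0.71363109·17210000/9624 = 1276.142.
Var(Ŷ) = 33607² · 1276.142 = 1.4413136 × 10^12.
SE(Ŷ) = √(1.4413136 × 10^12) = 1.201 × 10^6.

1.201 × 10^6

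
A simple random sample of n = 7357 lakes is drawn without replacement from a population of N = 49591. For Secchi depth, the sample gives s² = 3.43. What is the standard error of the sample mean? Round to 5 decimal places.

0.01993

Under SRS without replacement, Var(ȳ) = (1 − f)·s²/n with f = n/N = 7357/49591 = 0.14835353.
Var(ȳ) = (1 − 0.14835353)·3.43/7357 = 0.85164647·4.6622265 × 10^-4 = 3.9705687 × 10^-4.
SE(ȳ) = √(3.9705687 × 10^-4) = 0.01993.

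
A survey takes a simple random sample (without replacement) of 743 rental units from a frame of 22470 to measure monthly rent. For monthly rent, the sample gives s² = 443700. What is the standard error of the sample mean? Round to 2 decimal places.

24.03

Under SRS without replacement, Var(ȳ) = (1 − f)·s²/n with f = n/N = 743/22470 = 0.03306631.
Var(ȳ) = (1 − 0.03306631)·443700/743 = 0.96693369·597.17362 = 577.42729.
SE(ȳ) = √(577.42729) = 24.03.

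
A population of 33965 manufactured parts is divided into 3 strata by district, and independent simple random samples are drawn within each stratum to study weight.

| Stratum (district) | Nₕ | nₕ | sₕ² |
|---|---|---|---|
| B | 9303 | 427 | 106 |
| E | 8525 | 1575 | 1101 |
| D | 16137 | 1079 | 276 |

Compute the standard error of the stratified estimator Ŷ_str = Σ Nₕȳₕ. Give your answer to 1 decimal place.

Var(Ŷ_str) = Σₕ Nₕ²(1 − fₕ)sₕ²/nₕ.
B: 9303²·(1 − 427/9303)·106/427 = 2.0498322 × 10^7.
E: 8525²·(1 − 1575/8525)·1101/1575 = 4.1417698 × 10^7.
D: 16137²·(1 − 1079/16137)·276/1079 = 6.2155237 × 10^7.
Sum = 1.2407126 × 10^8.
SE = √(1.2407126 × 10^8) = 11138.7.

11138.7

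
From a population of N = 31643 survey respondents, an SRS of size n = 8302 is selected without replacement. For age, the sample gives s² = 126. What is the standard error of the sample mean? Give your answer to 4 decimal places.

0.1058

Under SRS without replacement, Var(ȳ) = (1 − f)·s²/n with f = n/N = 8302/31643 = 0.26236450.
Var(ȳ) = (1 − 0.26236450)·126/8302 = 0.73763550·0.015177066 = 0.011195142.
SE(ȳ) = √(0.011195142) = 0.1058.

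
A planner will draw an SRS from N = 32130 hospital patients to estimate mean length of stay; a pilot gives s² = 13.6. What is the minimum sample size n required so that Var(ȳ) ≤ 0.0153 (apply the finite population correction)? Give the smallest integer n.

865

Without fpc, n₀ = s²/D = 13.6/0.0153 = 888.8889.
With fpc, (1 − n/N)·s²/n ≤ D requires n ≥ n₀/(1 + n₀/N) = 888.8889/(1 + 888.8889/32130) = 864.9595.
Rounding up, n = 865.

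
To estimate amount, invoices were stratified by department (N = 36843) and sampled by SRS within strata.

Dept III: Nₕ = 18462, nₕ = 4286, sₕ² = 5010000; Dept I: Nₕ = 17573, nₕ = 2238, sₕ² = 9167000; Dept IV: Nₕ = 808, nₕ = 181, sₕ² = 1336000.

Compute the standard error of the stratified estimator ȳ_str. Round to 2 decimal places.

32.27

Var(ȳ_str) = Σₕ Wₕ²(1 − fₕ)sₕ²/nₕ with Wₕ = Nₕ/N, N = 36843.
Dept III: Wₕ = 0.50109926; term = 0.50109926²·(1 − 0.23215253)·5010000/4286 = 225.37619.
Dept I: Wₕ = 0.47696985; term = 0.47696985²·(1 − 0.12735446)·9167000/2238 = 813.18033.
Dept IV: Wₕ = 0.02193090; term = 0.02193090²·(1 − 0.22400990)·1336000/181 = 2.7548427.
Sum = 1041.3114.
SE = √(1041.3114) = 32.27.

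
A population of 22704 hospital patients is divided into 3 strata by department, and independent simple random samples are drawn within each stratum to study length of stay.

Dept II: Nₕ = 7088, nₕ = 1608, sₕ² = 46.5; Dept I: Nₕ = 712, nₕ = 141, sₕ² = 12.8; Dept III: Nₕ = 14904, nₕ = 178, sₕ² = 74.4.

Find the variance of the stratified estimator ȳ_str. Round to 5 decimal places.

Var(ȳ_str) = Σₕ Wₕ²(1 − fₕ)sₕ²/nₕ with Wₕ = Nₕ/N, N = 22704.
Dept II: Wₕ = 0.31219168; term = 0.31219168²·(1 − 0.22686230)·46.5/1608 = 0.0021790461.
Dept I: Wₕ = 0.03136011; term = 0.03136011²·(1 − 0.19803371)·12.8/141 = 7.1598216 × 10^-5.
Dept III: Wₕ = 0.65644820; term = 0.65644820²·(1 − 0.01194310)·74.4/178 = 0.1779655.
Sum = 0.18021614.

0.18022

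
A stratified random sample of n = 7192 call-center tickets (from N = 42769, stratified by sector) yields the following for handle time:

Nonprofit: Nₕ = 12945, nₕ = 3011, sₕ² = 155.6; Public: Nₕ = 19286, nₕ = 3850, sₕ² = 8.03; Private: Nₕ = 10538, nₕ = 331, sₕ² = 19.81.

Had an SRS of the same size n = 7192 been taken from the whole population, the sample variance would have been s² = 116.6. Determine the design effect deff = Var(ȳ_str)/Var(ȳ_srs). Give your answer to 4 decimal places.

Var(ȳ_str) = Σ Wₕ²(1−fₕ)sₕ²/nₕ with Wₕ = Nₕ/42769:
  Nonprofit: (12945/42769)²·(1−3011/12945)·155.6/3011 = 0.0036330122
  Public: (19286/42769)²·(1−3850/19286)·8.03/3850 = 3.3944824 × 10^-4
  Private: (10538/42769)²·(1−331/10538)·19.81/331 = 0.0035192863
  → Var(ȳ_str) = 0.0074917467.
Var(ȳ_srs) = (1 − 7192/42769)·116.6/7192 = 0.013486185.
deff = 0.0074917467 / 0.013486185 = 0.5555.

0.5555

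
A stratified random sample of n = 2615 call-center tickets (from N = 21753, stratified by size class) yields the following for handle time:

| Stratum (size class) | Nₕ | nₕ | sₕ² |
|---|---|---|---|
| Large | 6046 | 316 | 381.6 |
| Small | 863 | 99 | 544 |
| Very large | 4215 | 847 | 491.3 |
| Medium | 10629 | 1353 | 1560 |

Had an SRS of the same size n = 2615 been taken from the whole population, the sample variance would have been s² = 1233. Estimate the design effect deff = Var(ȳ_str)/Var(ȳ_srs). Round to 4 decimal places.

0.8527

Var(ȳ_str) = Σ Wₕ²(1−fₕ)sₕ²/nₕ with Wₕ = Nₕ/21753:
  Large: (6046/21753)²·(1−316/6046)·381.6/316 = 0.088410883
  Small: (863/21753)²·(1−99/863)·544/99 = 0.0076564868
  Very large: (4215/21753)²·(1−847/4215)·491.3/847 = 0.017401821
  Medium: (10629/21753)²·(1−1353/10629)·1560/1353 = 0.24023796
  → Var(ȳ_str) = 0.35370715.
Var(ȳ_srs) = (1 − 2615/21753)·1233/2615 = 0.41482868.
deff = 0.35370715 / 0.41482868 = 0.8527.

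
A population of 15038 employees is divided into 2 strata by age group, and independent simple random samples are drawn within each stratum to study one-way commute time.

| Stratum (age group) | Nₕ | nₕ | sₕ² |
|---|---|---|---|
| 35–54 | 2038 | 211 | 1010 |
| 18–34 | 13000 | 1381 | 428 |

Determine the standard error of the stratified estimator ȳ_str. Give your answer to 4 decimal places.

0.5346

Var(ȳ_str) = Σₕ Wₕ²(1 − fₕ)sₕ²/nₕ with Wₕ = Nₕ/N, N = 15038.
35–54: Wₕ = 0.13552334; term = 0.13552334²·(1 − 0.10353288)·1010/211 = 0.078813658.
18–34: Wₕ = 0.86447666; term = 0.86447666²·(1 − 0.10623077)·428/1381 = 0.20700557.
Sum = 0.28581923.
SE = √(0.28581923) = 0.5346.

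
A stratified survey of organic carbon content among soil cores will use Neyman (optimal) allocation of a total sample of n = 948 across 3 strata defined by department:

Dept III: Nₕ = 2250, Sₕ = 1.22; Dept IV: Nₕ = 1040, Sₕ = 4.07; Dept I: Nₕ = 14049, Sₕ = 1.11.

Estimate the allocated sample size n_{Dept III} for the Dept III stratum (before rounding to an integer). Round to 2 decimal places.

115.29

Neyman allocation: nₕ = n·NₕSₕ / Σⱼ NⱼSⱼ.
Σ NⱼSⱼ = 2250·1.22 + 1040·4.07 + 14049·1.11 = 22572.19.
n_{Dept III} = 948·2250·1.22 / 22572.19 = 115.29.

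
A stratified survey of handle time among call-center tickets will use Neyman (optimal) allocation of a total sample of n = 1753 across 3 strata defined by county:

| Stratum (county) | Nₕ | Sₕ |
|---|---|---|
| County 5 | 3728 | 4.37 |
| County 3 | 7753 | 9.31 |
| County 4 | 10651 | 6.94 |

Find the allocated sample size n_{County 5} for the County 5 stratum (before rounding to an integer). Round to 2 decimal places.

Neyman allocation: nₕ = n·NₕSₕ / Σⱼ NⱼSⱼ.
Σ NⱼSⱼ = 3728·4.37 + 7753·9.31 + 10651·6.94 = 162389.73.
n_{County 5} = 1753·3728·4.37 / 162389.73 = 175.87.

175.87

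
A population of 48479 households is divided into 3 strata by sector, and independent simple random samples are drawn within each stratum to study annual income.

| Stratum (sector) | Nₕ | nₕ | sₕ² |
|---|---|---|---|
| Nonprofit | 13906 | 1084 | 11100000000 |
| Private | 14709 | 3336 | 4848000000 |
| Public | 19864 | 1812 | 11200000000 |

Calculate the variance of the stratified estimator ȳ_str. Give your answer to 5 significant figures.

Var(ȳ_str) = Σₕ Wₕ²(1 − fₕ)sₕ²/nₕ with Wₕ = Nₕ/N, N = 48479.
Nonprofit: Wₕ = 0.28684585; term = 0.28684585²·(1 − 0.07795196)·11100000000/1084 = 776862.91.
Private: Wₕ = 0.30340972; term = 0.30340972²·(1 − 0.22679992)·4848000000/3336 = 103439.75.
Public: Wₕ = 0.40974443; term = 0.40974443²·(1 − 0.09122030)·11200000000/1812 = 943071.36.
Sum = 1.823374 × 10^6.

1.8234 × 10^6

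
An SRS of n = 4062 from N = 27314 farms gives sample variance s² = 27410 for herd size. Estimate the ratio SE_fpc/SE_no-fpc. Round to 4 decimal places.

f = n/N = 4062/27314 = 0.14871494.
SE_no-fpc = √(s²/n) = 2.5976735; SE_fpc = √((1−f)s²/n) = 2.3967463.
Ratio = √(1−f) = 0.92265110.

0.9227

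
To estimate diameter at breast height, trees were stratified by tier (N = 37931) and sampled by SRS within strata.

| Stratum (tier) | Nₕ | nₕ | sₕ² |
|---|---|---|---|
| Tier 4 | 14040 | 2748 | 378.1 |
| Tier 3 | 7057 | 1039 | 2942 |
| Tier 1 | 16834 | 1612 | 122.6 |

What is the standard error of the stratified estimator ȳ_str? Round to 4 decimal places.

0.3351

Var(ȳ_str) = Σₕ Wₕ²(1 − fₕ)sₕ²/nₕ with Wₕ = Nₕ/N, N = 37931.
Tier 4: Wₕ = 0.37014579; term = 0.37014579²·(1 − 0.19572650)·378.1/2748 = 0.015161401.
Tier 3: Wₕ = 0.18604835; term = 0.18604835²·(1 − 0.14722970)·2942/1039 = 0.08358163.
Tier 1: Wₕ = 0.44380586; term = 0.44380586²·(1 − 0.09575858)·122.6/1612 = 0.013545526.
Sum = 0.11228856.
SE = √(0.11228856) = 0.3351.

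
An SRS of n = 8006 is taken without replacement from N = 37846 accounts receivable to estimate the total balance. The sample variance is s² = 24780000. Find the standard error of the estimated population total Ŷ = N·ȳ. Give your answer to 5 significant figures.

Var(Ŷ) = N²·Var(ȳ) = N²·(1 − n/N)·s²/n.
f = 8006/37846 = 0.21154151; Var(ȳ) = 0.78845849·24780000/8006 = 2440.4199.
Var(Ŷ) = 37846² · 2440.4199 = 3.4954615 × 10^12.
SE(Ŷ) = √(3.4954615 × 10^12) = 1.8696 × 10^6.

1.8696 × 10^6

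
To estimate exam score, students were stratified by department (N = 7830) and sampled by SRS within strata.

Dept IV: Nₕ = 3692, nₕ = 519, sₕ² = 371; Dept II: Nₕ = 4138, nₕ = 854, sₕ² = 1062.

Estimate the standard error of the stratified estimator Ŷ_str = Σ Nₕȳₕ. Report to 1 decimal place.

Var(Ŷ_str) = Σₕ Nₕ²(1 − fₕ)sₕ²/nₕ.
Dept IV: 3692²·(1 − 519/3692)·371/519 = 8.3741033 × 10^6.
Dept II: 4138²·(1 − 854/4138)·1062/854 = 1.6898972 × 10^7.
Sum = 2.5273075 × 10^7.
SE = √(2.5273075 × 10^7) = 5027.2.

5027.2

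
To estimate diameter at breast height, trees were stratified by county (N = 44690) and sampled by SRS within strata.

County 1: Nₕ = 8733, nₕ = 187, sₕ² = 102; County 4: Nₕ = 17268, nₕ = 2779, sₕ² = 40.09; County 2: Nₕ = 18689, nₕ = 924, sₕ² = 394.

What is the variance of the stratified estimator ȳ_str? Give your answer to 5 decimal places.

0.09308

Var(ȳ_str) = Σₕ Wₕ²(1 − fₕ)sₕ²/nₕ with Wₕ = Nₕ/N, N = 44690.
County 1: Wₕ = 0.19541284; term = 0.19541284²·(1 − 0.02141303)·102/187 = 0.020382817.
County 4: Wₕ = 0.38639517; term = 0.38639517²·(1 − 0.16093352)·40.09/2779 = 0.0018072043.
County 2: Wₕ = 0.41819199; term = 0.41819199²·(1 − 0.04944085)·394/924 = 0.070885077.
Sum = 0.093075098.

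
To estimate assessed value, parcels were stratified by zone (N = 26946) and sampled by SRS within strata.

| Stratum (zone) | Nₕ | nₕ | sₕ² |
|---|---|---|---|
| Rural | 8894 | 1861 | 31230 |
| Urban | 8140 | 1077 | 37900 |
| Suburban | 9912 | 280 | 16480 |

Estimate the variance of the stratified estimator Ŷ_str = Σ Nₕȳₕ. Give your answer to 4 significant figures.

Var(Ŷ_str) = Σₕ Nₕ²(1 − fₕ)sₕ²/nₕ.
Rural: 8894²·(1 − 1861/8894)·31230/1861 = 1.0496955 × 10^9.
Urban: 8140²·(1 − 1077/8140)·37900/1077 = 2.0231921 × 10^9.
Suburban: 9912²·(1 − 280/9912)·16480/280 = 5.6192317 × 10^9.
Sum = 8.6921193 × 10^9.

8.692 × 10^9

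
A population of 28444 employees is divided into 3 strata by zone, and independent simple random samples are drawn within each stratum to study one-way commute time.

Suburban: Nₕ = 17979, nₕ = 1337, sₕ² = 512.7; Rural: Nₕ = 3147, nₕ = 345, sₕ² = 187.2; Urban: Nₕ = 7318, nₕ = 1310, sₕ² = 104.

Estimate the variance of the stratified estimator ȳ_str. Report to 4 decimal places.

0.1520

Var(ȳ_str) = Σₕ Wₕ²(1 − fₕ)sₕ²/nₕ with Wₕ = Nₕ/N, N = 28444.
Suburban: Wₕ = 0.63208410; term = 0.63208410²·(1 − 0.07436454)·512.7/1337 = 0.14181482.
Rural: Wₕ = 0.11063845; term = 0.11063845²·(1 − 0.10962822)·187.2/345 = 0.0059138497.
Urban: Wₕ = 0.25727746; term = 0.25727746²·(1 − 0.17901066)·104/1310 = 0.0043142274.
Sum = 0.1520429.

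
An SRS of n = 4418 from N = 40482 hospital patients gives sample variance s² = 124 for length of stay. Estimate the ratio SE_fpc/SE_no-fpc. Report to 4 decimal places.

f = n/N = 4418/40482 = 0.10913492.
SE_no-fpc = √(s²/n) = 0.16753208; SE_fpc = √((1−f)s²/n) = 0.15812624.
Ratio = √(1−f) = 0.94385649.

0.9439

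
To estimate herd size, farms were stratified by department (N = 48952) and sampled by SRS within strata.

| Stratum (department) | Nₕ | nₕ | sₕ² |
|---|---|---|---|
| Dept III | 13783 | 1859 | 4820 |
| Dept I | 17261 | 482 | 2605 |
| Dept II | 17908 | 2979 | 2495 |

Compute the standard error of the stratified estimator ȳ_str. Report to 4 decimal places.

Var(ȳ_str) = Σₕ Wₕ²(1 − fₕ)sₕ²/nₕ with Wₕ = Nₕ/N, N = 48952.
Dept III: Wₕ = 0.28156153; term = 0.28156153²·(1 − 0.13487630)·4820/1859 = 0.17782487.
Dept I: Wₕ = 0.35261072; term = 0.35261072²·(1 − 0.02792422)·2605/482 = 0.65320851.
Dept II: Wₕ = 0.36582775; term = 0.36582775²·(1 − 0.16635023)·2495/2979 = 0.093440891.
Sum = 0.92447427.
SE = √(0.92447427) = 0.9615.

0.9615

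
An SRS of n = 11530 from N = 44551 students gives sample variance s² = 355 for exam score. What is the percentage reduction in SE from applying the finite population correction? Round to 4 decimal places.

f = n/N = 11530/44551 = 0.25880452.
SE_no-fpc = √(s²/n) = 0.17546865; SE_fpc = √((1−f)s²/n) = 0.15106571.
Ratio = √(1−f) = 0.86092711. Reduction = 100·(1 − 0.86092711) = 13.9073%.

13.9073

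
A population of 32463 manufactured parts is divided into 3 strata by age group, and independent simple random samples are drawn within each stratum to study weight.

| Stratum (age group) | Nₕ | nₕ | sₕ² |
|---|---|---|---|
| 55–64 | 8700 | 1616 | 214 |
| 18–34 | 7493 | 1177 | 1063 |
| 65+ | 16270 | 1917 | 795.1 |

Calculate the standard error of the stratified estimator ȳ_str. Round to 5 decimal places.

0.37445

Var(ȳ_str) = Σₕ Wₕ²(1 − fₕ)sₕ²/nₕ with Wₕ = Nₕ/N, N = 32463.
55–64: Wₕ = 0.26799741; term = 0.26799741²·(1 − 0.18574713)·214/1616 = 0.0077444917.
18–34: Wₕ = 0.23081662; term = 0.23081662²·(1 − 0.15707994)·1063/1177 = 0.040558077.
65+: Wₕ = 0.50118597; term = 0.50118597²·(1 − 0.11782422)·795.1/1917 = 0.091907843.
Sum = 0.14021041.
SE = √(0.14021041) = 0.37445.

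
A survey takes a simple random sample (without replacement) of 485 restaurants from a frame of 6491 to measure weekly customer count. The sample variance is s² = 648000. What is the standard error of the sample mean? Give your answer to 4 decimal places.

35.1604

Under SRS without replacement, Var(ȳ) = (1 − f)·s²/n with f = n/N = 485/6491 = 0.07471884.
Var(ȳ) = (1 − 0.07471884)·648000/485 = 0.92528116·1336.0825 = 1236.2519.
SE(ȳ) = √(1236.2519) = 35.1604.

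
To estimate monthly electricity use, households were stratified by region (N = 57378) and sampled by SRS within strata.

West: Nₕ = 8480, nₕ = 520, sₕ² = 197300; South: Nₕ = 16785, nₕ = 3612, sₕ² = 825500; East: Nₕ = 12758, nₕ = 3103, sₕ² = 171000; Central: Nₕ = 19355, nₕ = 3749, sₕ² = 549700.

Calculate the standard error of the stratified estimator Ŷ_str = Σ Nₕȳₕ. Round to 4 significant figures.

356700

Var(Ŷ_str) = Σₕ Nₕ²(1 − fₕ)sₕ²/nₕ.
West: 8480²·(1 − 520/8480)·197300/520 = 2.5611361 × 10^10.
South: 16785²·(1 − 3612/16785)·825500/3612 = 5.0533034 × 10^10.
East: 12758²·(1 − 3103/12758)·171000/3103 = 6.7881153 × 10^9.
Central: 19355²·(1 − 3749/19355)·549700/3749 = 4.4288918 × 10^10.
Sum = 1.2722143 × 10^11.
SE = √(1.2722143 × 10^11) = 356700.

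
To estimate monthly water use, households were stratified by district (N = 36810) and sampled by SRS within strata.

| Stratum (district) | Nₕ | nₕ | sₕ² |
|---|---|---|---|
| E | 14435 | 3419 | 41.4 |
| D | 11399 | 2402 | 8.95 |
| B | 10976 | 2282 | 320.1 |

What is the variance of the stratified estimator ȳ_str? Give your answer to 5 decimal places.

Var(ȳ_str) = Σₕ Wₕ²(1 − fₕ)sₕ²/nₕ with Wₕ = Nₕ/N, N = 36810.
E: Wₕ = 0.39214887; term = 0.39214887²·(1 − 0.23685487)·41.4/3419 = 0.0014210531.
D: Wₕ = 0.30967128; term = 0.30967128²·(1 − 0.21072024)·8.95/2402 = 2.8202192 × 10^-4.
B: Wₕ = 0.29817984; term = 0.29817984²·(1 − 0.20790816)·320.1/2282 = 0.0098787531.
Sum = 0.011581828.

0.01158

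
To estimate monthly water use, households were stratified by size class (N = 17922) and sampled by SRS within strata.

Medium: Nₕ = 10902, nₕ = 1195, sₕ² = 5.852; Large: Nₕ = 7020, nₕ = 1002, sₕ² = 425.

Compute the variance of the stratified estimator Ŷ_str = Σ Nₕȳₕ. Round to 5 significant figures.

Var(Ŷ_str) = Σₕ Nₕ²(1 − fₕ)sₕ²/nₕ.
Medium: 10902²·(1 − 1195/10902)·5.852/1195 = 518236.05.
Large: 7020²·(1 − 1002/7020)·425/1002 = 1.7918865 × 10^7.
Sum = 1.8437101 × 10^7.

1.8437 × 10^7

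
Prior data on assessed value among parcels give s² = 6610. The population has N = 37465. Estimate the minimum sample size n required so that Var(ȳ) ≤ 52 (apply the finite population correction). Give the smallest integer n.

127

Without fpc, n₀ = s²/D = 6610/52 = 127.1154.
With fpc, (1 − n/N)·s²/n ≤ D requires n ≥ n₀/(1 + n₀/N) = 127.1154/(1 + 127.1154/37465) = 126.6856.
Rounding up, n = 127.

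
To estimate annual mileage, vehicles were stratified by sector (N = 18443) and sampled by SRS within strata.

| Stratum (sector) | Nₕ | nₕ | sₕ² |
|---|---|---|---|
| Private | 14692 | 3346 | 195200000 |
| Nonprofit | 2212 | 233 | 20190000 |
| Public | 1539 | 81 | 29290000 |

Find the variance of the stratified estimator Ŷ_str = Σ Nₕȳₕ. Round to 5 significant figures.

Var(Ŷ_str) = Σₕ Nₕ²(1 − fₕ)sₕ²/nₕ.
Private: 14692²·(1 − 3346/14692)·195200000/3346 = 9.7247305 × 10^12.
Nonprofit: 2212²·(1 − 233/2212)·20190000/233 = 3.7932487 × 10^11.
Public: 1539²·(1 − 81/1539)·29290000/81 = 8.1139158 × 10^11.
Sum = 1.0915447 × 10^13.

1.0915 × 10^13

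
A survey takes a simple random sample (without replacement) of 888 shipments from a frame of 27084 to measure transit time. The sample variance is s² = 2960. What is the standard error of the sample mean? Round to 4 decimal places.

Under SRS without replacement, Var(ȳ) = (1 − f)·s²/n with f = n/N = 888/27084 = 0.03278689.
Var(ȳ) = (1 − 0.03278689)·2960/888 = 0.96721311·3.3333333 = 3.2240437.
SE(ȳ) = √(3.2240437) = 1.7956.

1.7956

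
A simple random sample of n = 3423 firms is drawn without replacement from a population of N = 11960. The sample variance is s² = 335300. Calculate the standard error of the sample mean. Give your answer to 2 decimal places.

8.36

Under SRS without replacement, Var(ȳ) = (1 − f)·s²/n with f = n/N = 3423/11960 = 0.28620401.
Var(ȳ) = (1 − 0.28620401)·335300/3423 = 0.71379599·97.95501 = 69.919893.
SE(ȳ) = √(69.919893) = 8.36.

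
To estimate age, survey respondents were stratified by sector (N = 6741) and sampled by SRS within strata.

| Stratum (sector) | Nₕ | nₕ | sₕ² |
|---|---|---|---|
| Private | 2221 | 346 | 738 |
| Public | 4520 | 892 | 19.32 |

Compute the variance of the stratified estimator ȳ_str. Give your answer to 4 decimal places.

0.2033

Var(ȳ_str) = Σₕ Wₕ²(1 − fₕ)sₕ²/nₕ with Wₕ = Nₕ/N, N = 6741.
Private: Wₕ = 0.32947634; term = 0.32947634²·(1 − 0.15578568)·738/346 = 0.1954706.
Public: Wₕ = 0.67052366; term = 0.67052366²·(1 − 0.19734513)·19.32/892 = 0.0078162659.
Sum = 0.20328687.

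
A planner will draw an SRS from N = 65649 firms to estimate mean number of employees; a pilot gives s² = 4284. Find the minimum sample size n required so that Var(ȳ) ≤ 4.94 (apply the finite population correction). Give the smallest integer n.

856

Without fpc, n₀ = s²/D = 4284/4.94 = 867.2065.
With fpc, (1 − n/N)·s²/n ≤ D requires n ≥ n₀/(1 + n₀/N) = 867.2065/(1 + 867.2065/65649) = 855.9003.
Rounding up, n = 856.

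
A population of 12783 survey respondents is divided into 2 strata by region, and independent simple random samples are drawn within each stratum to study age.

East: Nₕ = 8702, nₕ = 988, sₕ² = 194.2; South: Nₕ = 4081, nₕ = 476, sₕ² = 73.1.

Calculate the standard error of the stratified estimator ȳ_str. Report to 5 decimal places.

Var(ȳ_str) = Σₕ Wₕ²(1 − fₕ)sₕ²/nₕ with Wₕ = Nₕ/N, N = 12783.
East: Wₕ = 0.68074787; term = 0.68074787²·(1 − 0.11353712)·194.2/988 = 0.080746818.
South: Wₕ = 0.31925213; term = 0.31925213²·(1 − 0.11663808)·73.1/476 = 0.013826642.
Sum = 0.09457346.
SE = √(0.09457346) = 0.30753.

0.30753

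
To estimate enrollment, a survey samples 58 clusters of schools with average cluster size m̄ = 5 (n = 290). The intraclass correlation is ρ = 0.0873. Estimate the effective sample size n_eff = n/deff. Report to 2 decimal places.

214.94

deff = 1 + (5 − 1)·0.0873 = 1 + 0.3492 = 1.3492.
n_eff = 290 / 1.3492 = 214.94.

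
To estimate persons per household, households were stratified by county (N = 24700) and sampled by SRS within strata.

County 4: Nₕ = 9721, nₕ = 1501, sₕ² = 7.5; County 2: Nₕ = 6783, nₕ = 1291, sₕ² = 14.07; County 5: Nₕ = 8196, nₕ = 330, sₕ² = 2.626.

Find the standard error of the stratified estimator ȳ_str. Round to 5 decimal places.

Var(ȳ_str) = Σₕ Wₕ²(1 − fₕ)sₕ²/nₕ with Wₕ = Nₕ/N, N = 24700.
County 4: Wₕ = 0.39356275; term = 0.39356275²·(1 − 0.15440798)·7.5/1501 = 6.5443938 × 10^-4.
County 2: Wₕ = 0.27461538; term = 0.27461538²·(1 − 0.19032876)·14.07/1291 = 6.6546665 × 10^-4.
County 5: Wₕ = 0.33182186; term = 0.33182186²·(1 − 0.04026354)·2.626/330 = 8.4089693 × 10^-4.
Sum = 0.002160803.
SE = √(0.002160803) = 0.04648.

0.04648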